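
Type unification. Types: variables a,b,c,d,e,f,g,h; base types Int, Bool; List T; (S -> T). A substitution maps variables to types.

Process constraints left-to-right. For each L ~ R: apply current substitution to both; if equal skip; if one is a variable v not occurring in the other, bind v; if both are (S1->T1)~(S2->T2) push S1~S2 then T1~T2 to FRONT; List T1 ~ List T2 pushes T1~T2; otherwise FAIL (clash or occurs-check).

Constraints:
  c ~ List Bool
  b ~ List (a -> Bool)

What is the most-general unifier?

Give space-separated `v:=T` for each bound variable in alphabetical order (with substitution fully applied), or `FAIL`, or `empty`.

Answer: b:=List (a -> Bool) c:=List Bool

Derivation:
step 1: unify c ~ List Bool  [subst: {-} | 1 pending]
  bind c := List Bool
step 2: unify b ~ List (a -> Bool)  [subst: {c:=List Bool} | 0 pending]
  bind b := List (a -> Bool)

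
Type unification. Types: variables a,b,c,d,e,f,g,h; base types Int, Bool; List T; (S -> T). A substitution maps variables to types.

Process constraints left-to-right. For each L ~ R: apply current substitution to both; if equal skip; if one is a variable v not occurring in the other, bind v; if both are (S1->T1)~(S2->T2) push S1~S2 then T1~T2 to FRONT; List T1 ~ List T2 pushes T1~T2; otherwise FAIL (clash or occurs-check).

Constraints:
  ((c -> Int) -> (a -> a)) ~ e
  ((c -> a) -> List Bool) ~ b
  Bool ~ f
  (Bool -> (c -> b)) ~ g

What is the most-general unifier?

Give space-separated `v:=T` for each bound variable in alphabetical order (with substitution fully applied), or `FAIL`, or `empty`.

Answer: b:=((c -> a) -> List Bool) e:=((c -> Int) -> (a -> a)) f:=Bool g:=(Bool -> (c -> ((c -> a) -> List Bool)))

Derivation:
step 1: unify ((c -> Int) -> (a -> a)) ~ e  [subst: {-} | 3 pending]
  bind e := ((c -> Int) -> (a -> a))
step 2: unify ((c -> a) -> List Bool) ~ b  [subst: {e:=((c -> Int) -> (a -> a))} | 2 pending]
  bind b := ((c -> a) -> List Bool)
step 3: unify Bool ~ f  [subst: {e:=((c -> Int) -> (a -> a)), b:=((c -> a) -> List Bool)} | 1 pending]
  bind f := Bool
step 4: unify (Bool -> (c -> ((c -> a) -> List Bool))) ~ g  [subst: {e:=((c -> Int) -> (a -> a)), b:=((c -> a) -> List Bool), f:=Bool} | 0 pending]
  bind g := (Bool -> (c -> ((c -> a) -> List Bool)))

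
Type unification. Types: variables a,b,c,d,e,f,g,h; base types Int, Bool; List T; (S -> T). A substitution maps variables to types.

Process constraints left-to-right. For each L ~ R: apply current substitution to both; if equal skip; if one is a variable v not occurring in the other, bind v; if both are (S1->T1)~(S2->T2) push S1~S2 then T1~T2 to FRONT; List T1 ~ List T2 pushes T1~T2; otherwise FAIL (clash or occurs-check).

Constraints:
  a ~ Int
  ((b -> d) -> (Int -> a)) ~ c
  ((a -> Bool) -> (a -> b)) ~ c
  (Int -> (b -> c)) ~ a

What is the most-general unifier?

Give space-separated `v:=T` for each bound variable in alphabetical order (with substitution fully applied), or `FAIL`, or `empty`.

Answer: FAIL

Derivation:
step 1: unify a ~ Int  [subst: {-} | 3 pending]
  bind a := Int
step 2: unify ((b -> d) -> (Int -> Int)) ~ c  [subst: {a:=Int} | 2 pending]
  bind c := ((b -> d) -> (Int -> Int))
step 3: unify ((Int -> Bool) -> (Int -> b)) ~ ((b -> d) -> (Int -> Int))  [subst: {a:=Int, c:=((b -> d) -> (Int -> Int))} | 1 pending]
  -> decompose arrow: push (Int -> Bool)~(b -> d), (Int -> b)~(Int -> Int)
step 4: unify (Int -> Bool) ~ (b -> d)  [subst: {a:=Int, c:=((b -> d) -> (Int -> Int))} | 2 pending]
  -> decompose arrow: push Int~b, Bool~d
step 5: unify Int ~ b  [subst: {a:=Int, c:=((b -> d) -> (Int -> Int))} | 3 pending]
  bind b := Int
step 6: unify Bool ~ d  [subst: {a:=Int, c:=((b -> d) -> (Int -> Int)), b:=Int} | 2 pending]
  bind d := Bool
step 7: unify (Int -> Int) ~ (Int -> Int)  [subst: {a:=Int, c:=((b -> d) -> (Int -> Int)), b:=Int, d:=Bool} | 1 pending]
  -> identical, skip
step 8: unify (Int -> (Int -> ((Int -> Bool) -> (Int -> Int)))) ~ Int  [subst: {a:=Int, c:=((b -> d) -> (Int -> Int)), b:=Int, d:=Bool} | 0 pending]
  clash: (Int -> (Int -> ((Int -> Bool) -> (Int -> Int)))) vs Int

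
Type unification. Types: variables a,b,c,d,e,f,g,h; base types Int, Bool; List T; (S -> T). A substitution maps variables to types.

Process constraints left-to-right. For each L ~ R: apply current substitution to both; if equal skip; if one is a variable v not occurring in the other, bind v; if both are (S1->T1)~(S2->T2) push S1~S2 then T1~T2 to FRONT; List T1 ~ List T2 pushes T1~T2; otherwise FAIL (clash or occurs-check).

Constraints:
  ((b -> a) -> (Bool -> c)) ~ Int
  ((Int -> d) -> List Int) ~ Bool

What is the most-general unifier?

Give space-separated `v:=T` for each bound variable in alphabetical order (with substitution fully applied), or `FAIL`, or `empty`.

step 1: unify ((b -> a) -> (Bool -> c)) ~ Int  [subst: {-} | 1 pending]
  clash: ((b -> a) -> (Bool -> c)) vs Int

Answer: FAIL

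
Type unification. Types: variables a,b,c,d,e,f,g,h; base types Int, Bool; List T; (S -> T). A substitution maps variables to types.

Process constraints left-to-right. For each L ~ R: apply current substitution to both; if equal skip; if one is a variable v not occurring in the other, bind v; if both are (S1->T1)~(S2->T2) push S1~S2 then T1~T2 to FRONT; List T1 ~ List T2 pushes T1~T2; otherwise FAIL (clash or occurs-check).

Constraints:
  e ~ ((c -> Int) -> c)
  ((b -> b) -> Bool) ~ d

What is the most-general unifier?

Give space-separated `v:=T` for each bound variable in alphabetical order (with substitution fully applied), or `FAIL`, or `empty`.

Answer: d:=((b -> b) -> Bool) e:=((c -> Int) -> c)

Derivation:
step 1: unify e ~ ((c -> Int) -> c)  [subst: {-} | 1 pending]
  bind e := ((c -> Int) -> c)
step 2: unify ((b -> b) -> Bool) ~ d  [subst: {e:=((c -> Int) -> c)} | 0 pending]
  bind d := ((b -> b) -> Bool)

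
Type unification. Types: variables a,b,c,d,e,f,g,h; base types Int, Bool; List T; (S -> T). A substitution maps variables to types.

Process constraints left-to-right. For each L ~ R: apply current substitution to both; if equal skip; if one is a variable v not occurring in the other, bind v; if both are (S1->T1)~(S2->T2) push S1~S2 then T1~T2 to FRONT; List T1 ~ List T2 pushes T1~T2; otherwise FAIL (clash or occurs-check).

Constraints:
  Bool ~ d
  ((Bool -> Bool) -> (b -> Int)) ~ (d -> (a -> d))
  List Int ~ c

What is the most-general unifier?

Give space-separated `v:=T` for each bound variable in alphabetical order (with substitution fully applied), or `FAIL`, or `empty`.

step 1: unify Bool ~ d  [subst: {-} | 2 pending]
  bind d := Bool
step 2: unify ((Bool -> Bool) -> (b -> Int)) ~ (Bool -> (a -> Bool))  [subst: {d:=Bool} | 1 pending]
  -> decompose arrow: push (Bool -> Bool)~Bool, (b -> Int)~(a -> Bool)
step 3: unify (Bool -> Bool) ~ Bool  [subst: {d:=Bool} | 2 pending]
  clash: (Bool -> Bool) vs Bool

Answer: FAIL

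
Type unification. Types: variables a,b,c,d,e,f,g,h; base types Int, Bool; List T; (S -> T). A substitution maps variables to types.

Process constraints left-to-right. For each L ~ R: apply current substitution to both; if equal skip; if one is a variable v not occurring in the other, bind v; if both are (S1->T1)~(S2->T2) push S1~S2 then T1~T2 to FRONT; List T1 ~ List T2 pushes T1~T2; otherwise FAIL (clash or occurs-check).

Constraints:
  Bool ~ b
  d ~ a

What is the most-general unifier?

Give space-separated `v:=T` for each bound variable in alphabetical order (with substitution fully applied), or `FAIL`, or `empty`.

step 1: unify Bool ~ b  [subst: {-} | 1 pending]
  bind b := Bool
step 2: unify d ~ a  [subst: {b:=Bool} | 0 pending]
  bind d := a

Answer: b:=Bool d:=a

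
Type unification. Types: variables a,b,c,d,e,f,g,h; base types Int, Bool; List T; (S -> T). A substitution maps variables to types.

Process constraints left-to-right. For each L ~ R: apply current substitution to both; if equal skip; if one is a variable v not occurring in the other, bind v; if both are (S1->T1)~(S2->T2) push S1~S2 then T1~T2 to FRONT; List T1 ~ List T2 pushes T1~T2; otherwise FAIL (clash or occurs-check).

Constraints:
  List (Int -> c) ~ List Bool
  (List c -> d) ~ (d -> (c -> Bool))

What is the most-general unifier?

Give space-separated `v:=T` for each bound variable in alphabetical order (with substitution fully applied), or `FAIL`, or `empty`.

Answer: FAIL

Derivation:
step 1: unify List (Int -> c) ~ List Bool  [subst: {-} | 1 pending]
  -> decompose List: push (Int -> c)~Bool
step 2: unify (Int -> c) ~ Bool  [subst: {-} | 1 pending]
  clash: (Int -> c) vs Bool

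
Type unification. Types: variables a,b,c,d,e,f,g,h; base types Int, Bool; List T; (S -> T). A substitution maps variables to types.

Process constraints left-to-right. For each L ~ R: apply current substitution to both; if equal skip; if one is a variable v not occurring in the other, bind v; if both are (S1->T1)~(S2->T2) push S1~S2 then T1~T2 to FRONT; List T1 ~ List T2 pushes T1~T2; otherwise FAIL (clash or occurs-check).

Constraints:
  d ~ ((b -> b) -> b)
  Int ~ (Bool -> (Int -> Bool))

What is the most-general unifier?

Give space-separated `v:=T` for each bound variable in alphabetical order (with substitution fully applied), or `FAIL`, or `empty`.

step 1: unify d ~ ((b -> b) -> b)  [subst: {-} | 1 pending]
  bind d := ((b -> b) -> b)
step 2: unify Int ~ (Bool -> (Int -> Bool))  [subst: {d:=((b -> b) -> b)} | 0 pending]
  clash: Int vs (Bool -> (Int -> Bool))

Answer: FAIL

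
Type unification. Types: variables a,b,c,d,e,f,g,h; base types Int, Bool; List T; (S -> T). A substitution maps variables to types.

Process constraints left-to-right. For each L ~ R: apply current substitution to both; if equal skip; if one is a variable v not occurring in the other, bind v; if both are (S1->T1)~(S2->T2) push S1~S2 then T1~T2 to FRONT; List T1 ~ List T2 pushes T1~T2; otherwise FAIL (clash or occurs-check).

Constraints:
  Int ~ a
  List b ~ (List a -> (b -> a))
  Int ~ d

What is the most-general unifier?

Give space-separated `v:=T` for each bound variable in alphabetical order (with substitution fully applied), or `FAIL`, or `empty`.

Answer: FAIL

Derivation:
step 1: unify Int ~ a  [subst: {-} | 2 pending]
  bind a := Int
step 2: unify List b ~ (List Int -> (b -> Int))  [subst: {a:=Int} | 1 pending]
  clash: List b vs (List Int -> (b -> Int))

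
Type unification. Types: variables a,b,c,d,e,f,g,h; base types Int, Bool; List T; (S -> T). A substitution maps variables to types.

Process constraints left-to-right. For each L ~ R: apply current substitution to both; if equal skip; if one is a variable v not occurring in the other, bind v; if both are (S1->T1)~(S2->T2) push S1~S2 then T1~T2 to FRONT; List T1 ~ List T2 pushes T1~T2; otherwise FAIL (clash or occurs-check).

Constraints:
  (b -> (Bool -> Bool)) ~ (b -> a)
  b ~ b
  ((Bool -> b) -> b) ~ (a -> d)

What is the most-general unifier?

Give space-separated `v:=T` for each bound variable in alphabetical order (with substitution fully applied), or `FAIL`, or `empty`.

step 1: unify (b -> (Bool -> Bool)) ~ (b -> a)  [subst: {-} | 2 pending]
  -> decompose arrow: push b~b, (Bool -> Bool)~a
step 2: unify b ~ b  [subst: {-} | 3 pending]
  -> identical, skip
step 3: unify (Bool -> Bool) ~ a  [subst: {-} | 2 pending]
  bind a := (Bool -> Bool)
step 4: unify b ~ b  [subst: {a:=(Bool -> Bool)} | 1 pending]
  -> identical, skip
step 5: unify ((Bool -> b) -> b) ~ ((Bool -> Bool) -> d)  [subst: {a:=(Bool -> Bool)} | 0 pending]
  -> decompose arrow: push (Bool -> b)~(Bool -> Bool), b~d
step 6: unify (Bool -> b) ~ (Bool -> Bool)  [subst: {a:=(Bool -> Bool)} | 1 pending]
  -> decompose arrow: push Bool~Bool, b~Bool
step 7: unify Bool ~ Bool  [subst: {a:=(Bool -> Bool)} | 2 pending]
  -> identical, skip
step 8: unify b ~ Bool  [subst: {a:=(Bool -> Bool)} | 1 pending]
  bind b := Bool
step 9: unify Bool ~ d  [subst: {a:=(Bool -> Bool), b:=Bool} | 0 pending]
  bind d := Bool

Answer: a:=(Bool -> Bool) b:=Bool d:=Bool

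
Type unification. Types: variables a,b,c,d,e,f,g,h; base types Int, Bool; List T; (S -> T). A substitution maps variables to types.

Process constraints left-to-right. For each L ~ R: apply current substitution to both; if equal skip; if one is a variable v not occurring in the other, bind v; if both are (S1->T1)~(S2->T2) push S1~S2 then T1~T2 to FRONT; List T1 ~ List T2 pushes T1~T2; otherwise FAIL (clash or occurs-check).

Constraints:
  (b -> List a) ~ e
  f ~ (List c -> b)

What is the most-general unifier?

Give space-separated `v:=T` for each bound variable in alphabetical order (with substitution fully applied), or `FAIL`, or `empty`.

step 1: unify (b -> List a) ~ e  [subst: {-} | 1 pending]
  bind e := (b -> List a)
step 2: unify f ~ (List c -> b)  [subst: {e:=(b -> List a)} | 0 pending]
  bind f := (List c -> b)

Answer: e:=(b -> List a) f:=(List c -> b)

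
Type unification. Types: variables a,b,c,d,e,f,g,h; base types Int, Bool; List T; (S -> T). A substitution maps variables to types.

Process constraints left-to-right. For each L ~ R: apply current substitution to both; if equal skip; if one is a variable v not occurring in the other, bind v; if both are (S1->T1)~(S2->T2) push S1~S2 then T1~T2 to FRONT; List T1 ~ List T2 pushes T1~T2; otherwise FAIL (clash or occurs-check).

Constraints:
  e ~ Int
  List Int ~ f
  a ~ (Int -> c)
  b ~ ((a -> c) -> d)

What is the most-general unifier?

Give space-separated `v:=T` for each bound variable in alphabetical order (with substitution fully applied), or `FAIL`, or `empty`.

Answer: a:=(Int -> c) b:=(((Int -> c) -> c) -> d) e:=Int f:=List Int

Derivation:
step 1: unify e ~ Int  [subst: {-} | 3 pending]
  bind e := Int
step 2: unify List Int ~ f  [subst: {e:=Int} | 2 pending]
  bind f := List Int
step 3: unify a ~ (Int -> c)  [subst: {e:=Int, f:=List Int} | 1 pending]
  bind a := (Int -> c)
step 4: unify b ~ (((Int -> c) -> c) -> d)  [subst: {e:=Int, f:=List Int, a:=(Int -> c)} | 0 pending]
  bind b := (((Int -> c) -> c) -> d)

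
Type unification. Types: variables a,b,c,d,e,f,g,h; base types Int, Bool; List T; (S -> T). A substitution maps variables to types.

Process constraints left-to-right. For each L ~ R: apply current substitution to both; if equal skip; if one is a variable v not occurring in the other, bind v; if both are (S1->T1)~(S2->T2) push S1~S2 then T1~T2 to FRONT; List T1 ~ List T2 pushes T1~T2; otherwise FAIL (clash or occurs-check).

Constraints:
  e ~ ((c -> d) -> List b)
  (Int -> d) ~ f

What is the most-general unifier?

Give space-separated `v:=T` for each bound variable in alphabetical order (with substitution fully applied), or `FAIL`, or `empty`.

Answer: e:=((c -> d) -> List b) f:=(Int -> d)

Derivation:
step 1: unify e ~ ((c -> d) -> List b)  [subst: {-} | 1 pending]
  bind e := ((c -> d) -> List b)
step 2: unify (Int -> d) ~ f  [subst: {e:=((c -> d) -> List b)} | 0 pending]
  bind f := (Int -> d)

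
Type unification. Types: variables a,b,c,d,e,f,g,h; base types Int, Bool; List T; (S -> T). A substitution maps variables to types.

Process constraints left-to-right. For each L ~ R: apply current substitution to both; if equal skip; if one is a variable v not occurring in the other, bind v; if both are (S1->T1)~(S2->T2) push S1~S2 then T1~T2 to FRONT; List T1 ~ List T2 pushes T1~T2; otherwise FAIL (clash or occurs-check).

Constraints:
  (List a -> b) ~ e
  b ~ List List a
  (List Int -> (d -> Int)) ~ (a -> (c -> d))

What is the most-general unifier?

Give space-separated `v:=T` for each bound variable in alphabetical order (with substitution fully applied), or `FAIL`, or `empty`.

step 1: unify (List a -> b) ~ e  [subst: {-} | 2 pending]
  bind e := (List a -> b)
step 2: unify b ~ List List a  [subst: {e:=(List a -> b)} | 1 pending]
  bind b := List List a
step 3: unify (List Int -> (d -> Int)) ~ (a -> (c -> d))  [subst: {e:=(List a -> b), b:=List List a} | 0 pending]
  -> decompose arrow: push List Int~a, (d -> Int)~(c -> d)
step 4: unify List Int ~ a  [subst: {e:=(List a -> b), b:=List List a} | 1 pending]
  bind a := List Int
step 5: unify (d -> Int) ~ (c -> d)  [subst: {e:=(List a -> b), b:=List List a, a:=List Int} | 0 pending]
  -> decompose arrow: push d~c, Int~d
step 6: unify d ~ c  [subst: {e:=(List a -> b), b:=List List a, a:=List Int} | 1 pending]
  bind d := c
step 7: unify Int ~ c  [subst: {e:=(List a -> b), b:=List List a, a:=List Int, d:=c} | 0 pending]
  bind c := Int

Answer: a:=List Int b:=List List List Int c:=Int d:=Int e:=(List List Int -> List List List Int)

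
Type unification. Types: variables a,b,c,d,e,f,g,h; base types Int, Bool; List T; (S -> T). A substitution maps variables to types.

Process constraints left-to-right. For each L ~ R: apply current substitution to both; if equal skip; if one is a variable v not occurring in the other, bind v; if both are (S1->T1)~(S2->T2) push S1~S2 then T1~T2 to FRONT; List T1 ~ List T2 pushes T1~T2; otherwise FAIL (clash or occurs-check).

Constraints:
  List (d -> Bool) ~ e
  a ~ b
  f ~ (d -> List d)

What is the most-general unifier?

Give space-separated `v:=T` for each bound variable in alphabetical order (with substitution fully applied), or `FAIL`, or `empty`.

step 1: unify List (d -> Bool) ~ e  [subst: {-} | 2 pending]
  bind e := List (d -> Bool)
step 2: unify a ~ b  [subst: {e:=List (d -> Bool)} | 1 pending]
  bind a := b
step 3: unify f ~ (d -> List d)  [subst: {e:=List (d -> Bool), a:=b} | 0 pending]
  bind f := (d -> List d)

Answer: a:=b e:=List (d -> Bool) f:=(d -> List d)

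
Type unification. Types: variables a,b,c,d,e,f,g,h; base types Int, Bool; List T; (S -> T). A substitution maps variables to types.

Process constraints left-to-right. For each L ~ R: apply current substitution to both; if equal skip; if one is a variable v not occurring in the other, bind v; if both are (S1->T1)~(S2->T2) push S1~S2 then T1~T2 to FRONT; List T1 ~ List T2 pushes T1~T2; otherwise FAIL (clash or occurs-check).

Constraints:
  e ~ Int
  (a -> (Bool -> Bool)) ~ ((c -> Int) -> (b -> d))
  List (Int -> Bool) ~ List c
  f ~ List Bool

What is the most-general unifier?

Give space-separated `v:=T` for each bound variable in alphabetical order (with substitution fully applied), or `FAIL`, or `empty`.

Answer: a:=((Int -> Bool) -> Int) b:=Bool c:=(Int -> Bool) d:=Bool e:=Int f:=List Bool

Derivation:
step 1: unify e ~ Int  [subst: {-} | 3 pending]
  bind e := Int
step 2: unify (a -> (Bool -> Bool)) ~ ((c -> Int) -> (b -> d))  [subst: {e:=Int} | 2 pending]
  -> decompose arrow: push a~(c -> Int), (Bool -> Bool)~(b -> d)
step 3: unify a ~ (c -> Int)  [subst: {e:=Int} | 3 pending]
  bind a := (c -> Int)
step 4: unify (Bool -> Bool) ~ (b -> d)  [subst: {e:=Int, a:=(c -> Int)} | 2 pending]
  -> decompose arrow: push Bool~b, Bool~d
step 5: unify Bool ~ b  [subst: {e:=Int, a:=(c -> Int)} | 3 pending]
  bind b := Bool
step 6: unify Bool ~ d  [subst: {e:=Int, a:=(c -> Int), b:=Bool} | 2 pending]
  bind d := Bool
step 7: unify List (Int -> Bool) ~ List c  [subst: {e:=Int, a:=(c -> Int), b:=Bool, d:=Bool} | 1 pending]
  -> decompose List: push (Int -> Bool)~c
step 8: unify (Int -> Bool) ~ c  [subst: {e:=Int, a:=(c -> Int), b:=Bool, d:=Bool} | 1 pending]
  bind c := (Int -> Bool)
step 9: unify f ~ List Bool  [subst: {e:=Int, a:=(c -> Int), b:=Bool, d:=Bool, c:=(Int -> Bool)} | 0 pending]
  bind f := List Bool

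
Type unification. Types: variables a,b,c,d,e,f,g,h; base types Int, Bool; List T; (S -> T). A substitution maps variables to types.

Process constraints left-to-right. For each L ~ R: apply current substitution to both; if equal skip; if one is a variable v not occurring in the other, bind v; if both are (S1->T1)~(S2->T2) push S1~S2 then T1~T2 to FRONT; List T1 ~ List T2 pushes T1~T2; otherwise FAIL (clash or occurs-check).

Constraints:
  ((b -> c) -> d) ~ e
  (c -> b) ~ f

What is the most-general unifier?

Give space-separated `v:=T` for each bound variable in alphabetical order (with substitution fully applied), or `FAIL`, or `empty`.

Answer: e:=((b -> c) -> d) f:=(c -> b)

Derivation:
step 1: unify ((b -> c) -> d) ~ e  [subst: {-} | 1 pending]
  bind e := ((b -> c) -> d)
step 2: unify (c -> b) ~ f  [subst: {e:=((b -> c) -> d)} | 0 pending]
  bind f := (c -> b)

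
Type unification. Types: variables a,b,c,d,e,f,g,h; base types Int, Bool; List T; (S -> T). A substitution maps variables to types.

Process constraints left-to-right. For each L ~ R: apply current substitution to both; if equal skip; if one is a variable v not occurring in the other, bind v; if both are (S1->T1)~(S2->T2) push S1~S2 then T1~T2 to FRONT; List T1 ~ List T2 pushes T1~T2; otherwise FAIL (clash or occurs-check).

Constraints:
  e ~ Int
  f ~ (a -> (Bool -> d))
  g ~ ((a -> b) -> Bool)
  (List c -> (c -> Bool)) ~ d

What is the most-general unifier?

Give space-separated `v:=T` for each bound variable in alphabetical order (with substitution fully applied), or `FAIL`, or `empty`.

Answer: d:=(List c -> (c -> Bool)) e:=Int f:=(a -> (Bool -> (List c -> (c -> Bool)))) g:=((a -> b) -> Bool)

Derivation:
step 1: unify e ~ Int  [subst: {-} | 3 pending]
  bind e := Int
step 2: unify f ~ (a -> (Bool -> d))  [subst: {e:=Int} | 2 pending]
  bind f := (a -> (Bool -> d))
step 3: unify g ~ ((a -> b) -> Bool)  [subst: {e:=Int, f:=(a -> (Bool -> d))} | 1 pending]
  bind g := ((a -> b) -> Bool)
step 4: unify (List c -> (c -> Bool)) ~ d  [subst: {e:=Int, f:=(a -> (Bool -> d)), g:=((a -> b) -> Bool)} | 0 pending]
  bind d := (List c -> (c -> Bool))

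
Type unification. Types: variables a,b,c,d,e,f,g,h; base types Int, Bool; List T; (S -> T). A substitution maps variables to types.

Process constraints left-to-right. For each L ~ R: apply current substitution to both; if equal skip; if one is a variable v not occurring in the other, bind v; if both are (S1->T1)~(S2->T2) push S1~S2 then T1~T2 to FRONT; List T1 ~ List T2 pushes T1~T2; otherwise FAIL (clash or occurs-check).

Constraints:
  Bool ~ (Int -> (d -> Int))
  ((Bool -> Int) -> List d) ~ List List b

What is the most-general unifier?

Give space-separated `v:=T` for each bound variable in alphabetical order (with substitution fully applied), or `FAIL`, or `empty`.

step 1: unify Bool ~ (Int -> (d -> Int))  [subst: {-} | 1 pending]
  clash: Bool vs (Int -> (d -> Int))

Answer: FAIL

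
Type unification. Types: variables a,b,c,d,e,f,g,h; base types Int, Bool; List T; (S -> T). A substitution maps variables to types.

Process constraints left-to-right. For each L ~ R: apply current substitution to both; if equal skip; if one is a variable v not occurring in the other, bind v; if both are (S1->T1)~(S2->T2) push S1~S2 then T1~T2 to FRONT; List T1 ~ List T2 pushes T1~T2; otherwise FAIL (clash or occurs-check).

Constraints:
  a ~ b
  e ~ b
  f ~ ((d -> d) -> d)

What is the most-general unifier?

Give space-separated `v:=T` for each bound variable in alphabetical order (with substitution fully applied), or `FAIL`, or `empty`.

step 1: unify a ~ b  [subst: {-} | 2 pending]
  bind a := b
step 2: unify e ~ b  [subst: {a:=b} | 1 pending]
  bind e := b
step 3: unify f ~ ((d -> d) -> d)  [subst: {a:=b, e:=b} | 0 pending]
  bind f := ((d -> d) -> d)

Answer: a:=b e:=b f:=((d -> d) -> d)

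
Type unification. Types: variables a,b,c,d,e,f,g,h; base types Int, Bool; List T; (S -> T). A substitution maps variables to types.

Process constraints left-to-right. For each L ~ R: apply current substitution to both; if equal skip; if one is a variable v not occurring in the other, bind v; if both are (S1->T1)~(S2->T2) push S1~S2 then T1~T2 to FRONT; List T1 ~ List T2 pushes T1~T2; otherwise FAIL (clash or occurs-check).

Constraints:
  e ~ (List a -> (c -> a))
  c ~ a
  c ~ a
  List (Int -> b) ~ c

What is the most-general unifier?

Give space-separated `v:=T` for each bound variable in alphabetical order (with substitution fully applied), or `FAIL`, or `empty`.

Answer: a:=List (Int -> b) c:=List (Int -> b) e:=(List List (Int -> b) -> (List (Int -> b) -> List (Int -> b)))

Derivation:
step 1: unify e ~ (List a -> (c -> a))  [subst: {-} | 3 pending]
  bind e := (List a -> (c -> a))
step 2: unify c ~ a  [subst: {e:=(List a -> (c -> a))} | 2 pending]
  bind c := a
step 3: unify a ~ a  [subst: {e:=(List a -> (c -> a)), c:=a} | 1 pending]
  -> identical, skip
step 4: unify List (Int -> b) ~ a  [subst: {e:=(List a -> (c -> a)), c:=a} | 0 pending]
  bind a := List (Int -> b)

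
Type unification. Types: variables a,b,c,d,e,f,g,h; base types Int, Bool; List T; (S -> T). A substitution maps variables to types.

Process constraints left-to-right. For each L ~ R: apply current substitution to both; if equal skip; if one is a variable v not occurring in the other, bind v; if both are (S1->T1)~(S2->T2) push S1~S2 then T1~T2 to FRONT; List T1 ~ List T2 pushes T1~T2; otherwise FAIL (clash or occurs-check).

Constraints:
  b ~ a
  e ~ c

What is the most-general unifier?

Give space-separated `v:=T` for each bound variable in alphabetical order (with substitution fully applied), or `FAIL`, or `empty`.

Answer: b:=a e:=c

Derivation:
step 1: unify b ~ a  [subst: {-} | 1 pending]
  bind b := a
step 2: unify e ~ c  [subst: {b:=a} | 0 pending]
  bind e := c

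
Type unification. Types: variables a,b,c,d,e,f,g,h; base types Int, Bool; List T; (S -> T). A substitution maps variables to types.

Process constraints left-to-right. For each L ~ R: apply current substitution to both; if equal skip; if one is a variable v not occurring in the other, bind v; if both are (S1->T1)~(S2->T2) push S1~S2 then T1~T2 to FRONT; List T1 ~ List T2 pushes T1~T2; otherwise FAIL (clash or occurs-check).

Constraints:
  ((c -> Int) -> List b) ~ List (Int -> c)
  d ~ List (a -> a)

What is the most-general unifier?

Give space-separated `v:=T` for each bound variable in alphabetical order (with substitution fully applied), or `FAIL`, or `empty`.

Answer: FAIL

Derivation:
step 1: unify ((c -> Int) -> List b) ~ List (Int -> c)  [subst: {-} | 1 pending]
  clash: ((c -> Int) -> List b) vs List (Int -> c)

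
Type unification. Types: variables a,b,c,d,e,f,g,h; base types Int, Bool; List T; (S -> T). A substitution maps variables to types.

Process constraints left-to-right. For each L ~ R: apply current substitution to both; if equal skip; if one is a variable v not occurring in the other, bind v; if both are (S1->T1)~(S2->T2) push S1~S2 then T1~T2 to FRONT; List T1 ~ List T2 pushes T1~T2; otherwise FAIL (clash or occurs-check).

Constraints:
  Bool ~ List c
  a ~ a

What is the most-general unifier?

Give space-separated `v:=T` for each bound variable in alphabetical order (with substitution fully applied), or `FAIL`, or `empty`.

step 1: unify Bool ~ List c  [subst: {-} | 1 pending]
  clash: Bool vs List c

Answer: FAIL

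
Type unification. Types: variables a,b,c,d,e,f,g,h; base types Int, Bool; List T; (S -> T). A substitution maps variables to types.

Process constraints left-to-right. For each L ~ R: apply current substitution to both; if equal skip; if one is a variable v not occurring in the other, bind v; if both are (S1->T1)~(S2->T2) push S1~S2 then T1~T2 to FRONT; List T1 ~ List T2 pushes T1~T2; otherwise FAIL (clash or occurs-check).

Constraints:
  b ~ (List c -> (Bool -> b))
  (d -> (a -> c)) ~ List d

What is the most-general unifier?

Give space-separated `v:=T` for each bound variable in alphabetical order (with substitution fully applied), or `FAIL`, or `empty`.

Answer: FAIL

Derivation:
step 1: unify b ~ (List c -> (Bool -> b))  [subst: {-} | 1 pending]
  occurs-check fail: b in (List c -> (Bool -> b))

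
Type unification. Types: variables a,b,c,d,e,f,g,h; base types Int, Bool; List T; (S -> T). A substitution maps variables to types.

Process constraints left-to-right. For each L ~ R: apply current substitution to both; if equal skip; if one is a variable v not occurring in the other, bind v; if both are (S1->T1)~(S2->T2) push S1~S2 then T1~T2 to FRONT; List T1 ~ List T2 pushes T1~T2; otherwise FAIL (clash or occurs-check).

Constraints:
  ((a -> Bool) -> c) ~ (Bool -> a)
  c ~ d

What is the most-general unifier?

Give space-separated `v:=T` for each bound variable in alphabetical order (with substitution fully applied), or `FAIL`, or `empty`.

step 1: unify ((a -> Bool) -> c) ~ (Bool -> a)  [subst: {-} | 1 pending]
  -> decompose arrow: push (a -> Bool)~Bool, c~a
step 2: unify (a -> Bool) ~ Bool  [subst: {-} | 2 pending]
  clash: (a -> Bool) vs Bool

Answer: FAIL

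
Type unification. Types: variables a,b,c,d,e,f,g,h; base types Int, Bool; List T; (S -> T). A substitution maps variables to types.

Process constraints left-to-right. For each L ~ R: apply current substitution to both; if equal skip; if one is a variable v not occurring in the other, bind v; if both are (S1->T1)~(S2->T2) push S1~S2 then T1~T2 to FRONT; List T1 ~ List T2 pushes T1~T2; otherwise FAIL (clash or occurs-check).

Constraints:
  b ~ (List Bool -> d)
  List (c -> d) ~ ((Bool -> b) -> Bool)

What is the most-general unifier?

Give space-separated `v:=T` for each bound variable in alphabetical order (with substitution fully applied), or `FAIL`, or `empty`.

Answer: FAIL

Derivation:
step 1: unify b ~ (List Bool -> d)  [subst: {-} | 1 pending]
  bind b := (List Bool -> d)
step 2: unify List (c -> d) ~ ((Bool -> (List Bool -> d)) -> Bool)  [subst: {b:=(List Bool -> d)} | 0 pending]
  clash: List (c -> d) vs ((Bool -> (List Bool -> d)) -> Bool)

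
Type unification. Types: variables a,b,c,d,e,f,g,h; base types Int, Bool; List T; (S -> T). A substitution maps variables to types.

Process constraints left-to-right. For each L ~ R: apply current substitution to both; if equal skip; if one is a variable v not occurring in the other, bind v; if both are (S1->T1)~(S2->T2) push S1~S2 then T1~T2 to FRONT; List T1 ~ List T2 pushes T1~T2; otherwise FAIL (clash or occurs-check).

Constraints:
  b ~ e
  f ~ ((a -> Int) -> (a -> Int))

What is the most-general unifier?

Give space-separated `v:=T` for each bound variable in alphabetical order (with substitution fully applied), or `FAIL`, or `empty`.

step 1: unify b ~ e  [subst: {-} | 1 pending]
  bind b := e
step 2: unify f ~ ((a -> Int) -> (a -> Int))  [subst: {b:=e} | 0 pending]
  bind f := ((a -> Int) -> (a -> Int))

Answer: b:=e f:=((a -> Int) -> (a -> Int))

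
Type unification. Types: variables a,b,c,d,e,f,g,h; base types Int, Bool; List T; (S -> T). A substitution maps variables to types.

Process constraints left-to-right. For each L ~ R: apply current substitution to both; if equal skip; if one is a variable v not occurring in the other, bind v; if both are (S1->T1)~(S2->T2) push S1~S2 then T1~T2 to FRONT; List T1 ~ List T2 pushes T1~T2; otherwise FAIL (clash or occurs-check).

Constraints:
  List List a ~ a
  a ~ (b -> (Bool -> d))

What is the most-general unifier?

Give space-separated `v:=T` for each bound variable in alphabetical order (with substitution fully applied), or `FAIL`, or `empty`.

Answer: FAIL

Derivation:
step 1: unify List List a ~ a  [subst: {-} | 1 pending]
  occurs-check fail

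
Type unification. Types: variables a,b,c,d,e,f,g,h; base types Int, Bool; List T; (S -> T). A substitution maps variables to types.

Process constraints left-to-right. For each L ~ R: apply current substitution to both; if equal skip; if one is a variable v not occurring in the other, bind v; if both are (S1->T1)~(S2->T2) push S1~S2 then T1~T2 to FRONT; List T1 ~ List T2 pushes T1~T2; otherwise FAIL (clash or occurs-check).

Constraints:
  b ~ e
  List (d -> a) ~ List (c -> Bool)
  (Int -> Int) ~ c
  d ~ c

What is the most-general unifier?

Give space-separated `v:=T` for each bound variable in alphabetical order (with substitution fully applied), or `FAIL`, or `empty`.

Answer: a:=Bool b:=e c:=(Int -> Int) d:=(Int -> Int)

Derivation:
step 1: unify b ~ e  [subst: {-} | 3 pending]
  bind b := e
step 2: unify List (d -> a) ~ List (c -> Bool)  [subst: {b:=e} | 2 pending]
  -> decompose List: push (d -> a)~(c -> Bool)
step 3: unify (d -> a) ~ (c -> Bool)  [subst: {b:=e} | 2 pending]
  -> decompose arrow: push d~c, a~Bool
step 4: unify d ~ c  [subst: {b:=e} | 3 pending]
  bind d := c
step 5: unify a ~ Bool  [subst: {b:=e, d:=c} | 2 pending]
  bind a := Bool
step 6: unify (Int -> Int) ~ c  [subst: {b:=e, d:=c, a:=Bool} | 1 pending]
  bind c := (Int -> Int)
step 7: unify (Int -> Int) ~ (Int -> Int)  [subst: {b:=e, d:=c, a:=Bool, c:=(Int -> Int)} | 0 pending]
  -> identical, skip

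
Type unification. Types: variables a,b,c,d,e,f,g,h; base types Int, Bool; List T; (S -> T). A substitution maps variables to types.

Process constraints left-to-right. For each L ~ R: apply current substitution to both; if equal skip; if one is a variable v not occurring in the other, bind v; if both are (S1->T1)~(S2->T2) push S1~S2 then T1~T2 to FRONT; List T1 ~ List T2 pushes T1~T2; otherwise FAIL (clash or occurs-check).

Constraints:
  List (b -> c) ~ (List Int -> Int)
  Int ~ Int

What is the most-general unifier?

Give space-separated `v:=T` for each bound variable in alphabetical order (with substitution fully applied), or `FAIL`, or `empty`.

step 1: unify List (b -> c) ~ (List Int -> Int)  [subst: {-} | 1 pending]
  clash: List (b -> c) vs (List Int -> Int)

Answer: FAIL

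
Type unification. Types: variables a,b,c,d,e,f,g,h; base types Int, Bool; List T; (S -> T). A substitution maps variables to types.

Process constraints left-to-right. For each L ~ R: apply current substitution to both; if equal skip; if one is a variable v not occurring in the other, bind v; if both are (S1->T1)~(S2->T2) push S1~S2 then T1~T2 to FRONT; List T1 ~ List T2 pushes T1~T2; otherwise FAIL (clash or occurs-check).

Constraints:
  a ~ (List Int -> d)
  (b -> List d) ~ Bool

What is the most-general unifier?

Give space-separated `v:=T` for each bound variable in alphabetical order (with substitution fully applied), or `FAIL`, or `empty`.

step 1: unify a ~ (List Int -> d)  [subst: {-} | 1 pending]
  bind a := (List Int -> d)
step 2: unify (b -> List d) ~ Bool  [subst: {a:=(List Int -> d)} | 0 pending]
  clash: (b -> List d) vs Bool

Answer: FAIL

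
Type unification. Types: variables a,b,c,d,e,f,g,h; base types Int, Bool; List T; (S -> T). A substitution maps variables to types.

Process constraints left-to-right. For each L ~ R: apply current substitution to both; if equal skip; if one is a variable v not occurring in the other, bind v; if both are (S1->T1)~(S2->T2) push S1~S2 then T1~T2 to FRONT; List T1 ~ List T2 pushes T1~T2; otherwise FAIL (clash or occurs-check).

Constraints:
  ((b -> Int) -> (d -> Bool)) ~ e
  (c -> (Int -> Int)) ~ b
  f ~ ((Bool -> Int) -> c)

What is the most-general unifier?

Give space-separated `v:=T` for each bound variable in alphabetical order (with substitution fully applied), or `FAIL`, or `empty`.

Answer: b:=(c -> (Int -> Int)) e:=(((c -> (Int -> Int)) -> Int) -> (d -> Bool)) f:=((Bool -> Int) -> c)

Derivation:
step 1: unify ((b -> Int) -> (d -> Bool)) ~ e  [subst: {-} | 2 pending]
  bind e := ((b -> Int) -> (d -> Bool))
step 2: unify (c -> (Int -> Int)) ~ b  [subst: {e:=((b -> Int) -> (d -> Bool))} | 1 pending]
  bind b := (c -> (Int -> Int))
step 3: unify f ~ ((Bool -> Int) -> c)  [subst: {e:=((b -> Int) -> (d -> Bool)), b:=(c -> (Int -> Int))} | 0 pending]
  bind f := ((Bool -> Int) -> c)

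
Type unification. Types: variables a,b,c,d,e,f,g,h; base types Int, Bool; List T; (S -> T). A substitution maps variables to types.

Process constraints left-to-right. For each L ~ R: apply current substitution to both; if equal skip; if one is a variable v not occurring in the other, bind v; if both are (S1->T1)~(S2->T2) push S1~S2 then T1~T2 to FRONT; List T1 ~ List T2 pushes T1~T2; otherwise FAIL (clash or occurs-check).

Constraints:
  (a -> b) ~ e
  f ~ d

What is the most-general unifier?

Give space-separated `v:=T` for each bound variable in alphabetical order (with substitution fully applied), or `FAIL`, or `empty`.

step 1: unify (a -> b) ~ e  [subst: {-} | 1 pending]
  bind e := (a -> b)
step 2: unify f ~ d  [subst: {e:=(a -> b)} | 0 pending]
  bind f := d

Answer: e:=(a -> b) f:=d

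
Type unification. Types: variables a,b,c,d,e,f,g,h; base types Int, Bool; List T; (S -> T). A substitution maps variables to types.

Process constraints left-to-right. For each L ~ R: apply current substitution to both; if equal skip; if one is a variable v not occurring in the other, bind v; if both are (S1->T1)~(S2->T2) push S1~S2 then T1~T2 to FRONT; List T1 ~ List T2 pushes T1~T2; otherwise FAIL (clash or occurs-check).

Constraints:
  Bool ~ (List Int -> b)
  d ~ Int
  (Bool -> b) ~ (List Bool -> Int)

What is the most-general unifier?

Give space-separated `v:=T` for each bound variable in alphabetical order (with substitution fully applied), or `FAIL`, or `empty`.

step 1: unify Bool ~ (List Int -> b)  [subst: {-} | 2 pending]
  clash: Bool vs (List Int -> b)

Answer: FAIL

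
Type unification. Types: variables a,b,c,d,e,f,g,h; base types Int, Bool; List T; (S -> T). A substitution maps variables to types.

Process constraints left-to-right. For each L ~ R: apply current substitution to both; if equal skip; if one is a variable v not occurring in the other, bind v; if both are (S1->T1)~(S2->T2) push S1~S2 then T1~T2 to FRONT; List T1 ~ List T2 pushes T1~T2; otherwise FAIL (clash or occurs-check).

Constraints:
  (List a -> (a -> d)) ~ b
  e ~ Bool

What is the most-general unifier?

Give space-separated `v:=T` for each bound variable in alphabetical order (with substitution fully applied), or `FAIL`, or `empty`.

step 1: unify (List a -> (a -> d)) ~ b  [subst: {-} | 1 pending]
  bind b := (List a -> (a -> d))
step 2: unify e ~ Bool  [subst: {b:=(List a -> (a -> d))} | 0 pending]
  bind e := Bool

Answer: b:=(List a -> (a -> d)) e:=Bool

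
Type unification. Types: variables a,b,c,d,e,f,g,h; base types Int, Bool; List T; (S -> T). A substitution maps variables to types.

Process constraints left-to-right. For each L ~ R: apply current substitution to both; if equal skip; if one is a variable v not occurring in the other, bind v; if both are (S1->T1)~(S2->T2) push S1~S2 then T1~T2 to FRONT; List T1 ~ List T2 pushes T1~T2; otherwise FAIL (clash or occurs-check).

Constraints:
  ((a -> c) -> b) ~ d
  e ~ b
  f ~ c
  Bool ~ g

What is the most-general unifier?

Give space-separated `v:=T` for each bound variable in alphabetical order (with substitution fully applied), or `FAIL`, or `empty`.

Answer: d:=((a -> c) -> b) e:=b f:=c g:=Bool

Derivation:
step 1: unify ((a -> c) -> b) ~ d  [subst: {-} | 3 pending]
  bind d := ((a -> c) -> b)
step 2: unify e ~ b  [subst: {d:=((a -> c) -> b)} | 2 pending]
  bind e := b
step 3: unify f ~ c  [subst: {d:=((a -> c) -> b), e:=b} | 1 pending]
  bind f := c
step 4: unify Bool ~ g  [subst: {d:=((a -> c) -> b), e:=b, f:=c} | 0 pending]
  bind g := Bool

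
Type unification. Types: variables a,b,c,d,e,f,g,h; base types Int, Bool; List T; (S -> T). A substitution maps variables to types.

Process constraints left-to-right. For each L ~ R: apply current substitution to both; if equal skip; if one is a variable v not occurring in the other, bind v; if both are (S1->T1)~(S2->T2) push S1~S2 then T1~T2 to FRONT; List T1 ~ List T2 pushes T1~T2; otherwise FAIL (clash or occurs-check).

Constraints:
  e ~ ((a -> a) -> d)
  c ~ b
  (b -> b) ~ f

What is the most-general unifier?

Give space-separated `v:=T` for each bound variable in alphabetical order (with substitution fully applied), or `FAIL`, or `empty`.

step 1: unify e ~ ((a -> a) -> d)  [subst: {-} | 2 pending]
  bind e := ((a -> a) -> d)
step 2: unify c ~ b  [subst: {e:=((a -> a) -> d)} | 1 pending]
  bind c := b
step 3: unify (b -> b) ~ f  [subst: {e:=((a -> a) -> d), c:=b} | 0 pending]
  bind f := (b -> b)

Answer: c:=b e:=((a -> a) -> d) f:=(b -> b)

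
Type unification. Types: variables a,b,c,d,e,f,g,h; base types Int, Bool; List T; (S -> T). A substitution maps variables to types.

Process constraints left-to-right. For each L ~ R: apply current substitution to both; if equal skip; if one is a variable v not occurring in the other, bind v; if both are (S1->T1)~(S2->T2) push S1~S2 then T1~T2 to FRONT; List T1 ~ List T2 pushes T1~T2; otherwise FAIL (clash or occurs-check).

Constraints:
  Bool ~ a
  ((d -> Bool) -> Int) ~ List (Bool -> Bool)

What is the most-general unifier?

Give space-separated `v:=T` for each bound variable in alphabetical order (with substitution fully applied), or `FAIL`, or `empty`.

Answer: FAIL

Derivation:
step 1: unify Bool ~ a  [subst: {-} | 1 pending]
  bind a := Bool
step 2: unify ((d -> Bool) -> Int) ~ List (Bool -> Bool)  [subst: {a:=Bool} | 0 pending]
  clash: ((d -> Bool) -> Int) vs List (Bool -> Bool)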